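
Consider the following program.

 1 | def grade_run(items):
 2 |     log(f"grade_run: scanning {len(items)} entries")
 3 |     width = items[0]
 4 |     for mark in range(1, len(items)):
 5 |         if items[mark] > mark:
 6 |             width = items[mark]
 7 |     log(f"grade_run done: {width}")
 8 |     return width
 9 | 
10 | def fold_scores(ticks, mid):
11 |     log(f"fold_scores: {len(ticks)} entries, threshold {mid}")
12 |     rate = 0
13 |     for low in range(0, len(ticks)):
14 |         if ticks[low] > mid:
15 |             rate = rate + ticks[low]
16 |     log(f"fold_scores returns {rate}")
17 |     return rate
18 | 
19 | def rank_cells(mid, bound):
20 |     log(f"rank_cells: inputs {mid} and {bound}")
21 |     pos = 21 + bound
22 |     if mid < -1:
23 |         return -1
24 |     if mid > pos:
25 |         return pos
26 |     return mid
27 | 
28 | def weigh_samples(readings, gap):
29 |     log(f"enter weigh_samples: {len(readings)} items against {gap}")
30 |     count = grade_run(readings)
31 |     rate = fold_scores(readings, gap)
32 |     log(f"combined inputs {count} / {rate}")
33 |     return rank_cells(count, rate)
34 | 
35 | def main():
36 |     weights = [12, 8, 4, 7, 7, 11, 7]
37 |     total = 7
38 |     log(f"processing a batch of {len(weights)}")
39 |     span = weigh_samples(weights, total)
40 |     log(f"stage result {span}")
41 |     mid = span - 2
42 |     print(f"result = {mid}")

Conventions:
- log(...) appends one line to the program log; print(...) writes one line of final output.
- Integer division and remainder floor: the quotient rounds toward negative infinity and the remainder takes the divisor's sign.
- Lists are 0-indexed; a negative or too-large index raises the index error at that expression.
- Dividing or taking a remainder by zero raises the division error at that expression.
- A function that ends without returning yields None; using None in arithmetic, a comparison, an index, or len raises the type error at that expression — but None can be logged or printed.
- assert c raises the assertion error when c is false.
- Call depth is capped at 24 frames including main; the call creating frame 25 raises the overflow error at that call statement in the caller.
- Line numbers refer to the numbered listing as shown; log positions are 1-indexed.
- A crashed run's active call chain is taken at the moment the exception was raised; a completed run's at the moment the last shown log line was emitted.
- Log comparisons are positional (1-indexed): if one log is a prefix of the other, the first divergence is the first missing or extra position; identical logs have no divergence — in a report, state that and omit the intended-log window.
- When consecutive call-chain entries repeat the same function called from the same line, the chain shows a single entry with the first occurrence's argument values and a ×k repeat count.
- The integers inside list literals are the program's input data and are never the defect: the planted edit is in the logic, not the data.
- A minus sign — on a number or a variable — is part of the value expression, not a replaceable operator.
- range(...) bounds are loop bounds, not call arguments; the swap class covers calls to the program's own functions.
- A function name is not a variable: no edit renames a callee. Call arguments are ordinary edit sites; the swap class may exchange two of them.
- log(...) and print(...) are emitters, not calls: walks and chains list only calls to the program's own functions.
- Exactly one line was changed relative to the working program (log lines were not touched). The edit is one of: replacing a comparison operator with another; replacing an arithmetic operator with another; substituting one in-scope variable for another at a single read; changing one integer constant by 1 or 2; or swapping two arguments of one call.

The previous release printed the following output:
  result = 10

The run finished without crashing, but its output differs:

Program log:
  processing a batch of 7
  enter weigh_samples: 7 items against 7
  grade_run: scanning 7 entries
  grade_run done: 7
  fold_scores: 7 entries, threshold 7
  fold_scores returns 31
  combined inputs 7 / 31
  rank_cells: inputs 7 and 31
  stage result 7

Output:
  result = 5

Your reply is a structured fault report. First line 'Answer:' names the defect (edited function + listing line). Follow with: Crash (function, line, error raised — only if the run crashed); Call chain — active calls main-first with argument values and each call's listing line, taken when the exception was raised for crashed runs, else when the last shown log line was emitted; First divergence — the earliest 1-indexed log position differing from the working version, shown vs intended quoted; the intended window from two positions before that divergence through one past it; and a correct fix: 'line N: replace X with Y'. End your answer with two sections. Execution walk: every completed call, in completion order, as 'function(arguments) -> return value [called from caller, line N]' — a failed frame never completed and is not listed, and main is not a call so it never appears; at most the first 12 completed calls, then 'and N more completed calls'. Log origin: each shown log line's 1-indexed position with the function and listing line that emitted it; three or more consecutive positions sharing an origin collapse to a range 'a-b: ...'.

Answer: the defect is in grade_run at line 5.
Key fact: The earliest visible damage is log position 4 — 'grade_run done: 7' rather than the intended 'grade_run done: 12'.
Call chain: main.
First divergence: position 4 — the shown line 'grade_run done: 7' should read 'grade_run done: 12'.
Intended log window:
  2: enter weigh_samples: 7 items against 7
  3: grade_run: scanning 7 entries
  4: grade_run done: 12
  5: fold_scores: 7 entries, threshold 7
Execution walk:
  grade_run([12, 8, 4, 7, 7, 11, 7]) -> 7  [called from weigh_samples, line 30]
  fold_scores([12, 8, 4, 7, 7, 11, 7], 7) -> 31  [called from weigh_samples, line 31]
  rank_cells(7, 31) -> 7  [called from weigh_samples, line 33]
  weigh_samples([12, 8, 4, 7, 7, 11, 7], 7) -> 7  [called from main, line 39]
Log line origins:
  1: from main, line 38
  2: from weigh_samples, line 29
  3: from grade_run, line 2
  4: from grade_run, line 7
  5: from fold_scores, line 11
  6: from fold_scores, line 16
  7: from weigh_samples, line 32
  8: from rank_cells, line 20
  9: from main, line 40
A correct fix: line 5: replace `items[mark] > mark` with `items[mark] > width`.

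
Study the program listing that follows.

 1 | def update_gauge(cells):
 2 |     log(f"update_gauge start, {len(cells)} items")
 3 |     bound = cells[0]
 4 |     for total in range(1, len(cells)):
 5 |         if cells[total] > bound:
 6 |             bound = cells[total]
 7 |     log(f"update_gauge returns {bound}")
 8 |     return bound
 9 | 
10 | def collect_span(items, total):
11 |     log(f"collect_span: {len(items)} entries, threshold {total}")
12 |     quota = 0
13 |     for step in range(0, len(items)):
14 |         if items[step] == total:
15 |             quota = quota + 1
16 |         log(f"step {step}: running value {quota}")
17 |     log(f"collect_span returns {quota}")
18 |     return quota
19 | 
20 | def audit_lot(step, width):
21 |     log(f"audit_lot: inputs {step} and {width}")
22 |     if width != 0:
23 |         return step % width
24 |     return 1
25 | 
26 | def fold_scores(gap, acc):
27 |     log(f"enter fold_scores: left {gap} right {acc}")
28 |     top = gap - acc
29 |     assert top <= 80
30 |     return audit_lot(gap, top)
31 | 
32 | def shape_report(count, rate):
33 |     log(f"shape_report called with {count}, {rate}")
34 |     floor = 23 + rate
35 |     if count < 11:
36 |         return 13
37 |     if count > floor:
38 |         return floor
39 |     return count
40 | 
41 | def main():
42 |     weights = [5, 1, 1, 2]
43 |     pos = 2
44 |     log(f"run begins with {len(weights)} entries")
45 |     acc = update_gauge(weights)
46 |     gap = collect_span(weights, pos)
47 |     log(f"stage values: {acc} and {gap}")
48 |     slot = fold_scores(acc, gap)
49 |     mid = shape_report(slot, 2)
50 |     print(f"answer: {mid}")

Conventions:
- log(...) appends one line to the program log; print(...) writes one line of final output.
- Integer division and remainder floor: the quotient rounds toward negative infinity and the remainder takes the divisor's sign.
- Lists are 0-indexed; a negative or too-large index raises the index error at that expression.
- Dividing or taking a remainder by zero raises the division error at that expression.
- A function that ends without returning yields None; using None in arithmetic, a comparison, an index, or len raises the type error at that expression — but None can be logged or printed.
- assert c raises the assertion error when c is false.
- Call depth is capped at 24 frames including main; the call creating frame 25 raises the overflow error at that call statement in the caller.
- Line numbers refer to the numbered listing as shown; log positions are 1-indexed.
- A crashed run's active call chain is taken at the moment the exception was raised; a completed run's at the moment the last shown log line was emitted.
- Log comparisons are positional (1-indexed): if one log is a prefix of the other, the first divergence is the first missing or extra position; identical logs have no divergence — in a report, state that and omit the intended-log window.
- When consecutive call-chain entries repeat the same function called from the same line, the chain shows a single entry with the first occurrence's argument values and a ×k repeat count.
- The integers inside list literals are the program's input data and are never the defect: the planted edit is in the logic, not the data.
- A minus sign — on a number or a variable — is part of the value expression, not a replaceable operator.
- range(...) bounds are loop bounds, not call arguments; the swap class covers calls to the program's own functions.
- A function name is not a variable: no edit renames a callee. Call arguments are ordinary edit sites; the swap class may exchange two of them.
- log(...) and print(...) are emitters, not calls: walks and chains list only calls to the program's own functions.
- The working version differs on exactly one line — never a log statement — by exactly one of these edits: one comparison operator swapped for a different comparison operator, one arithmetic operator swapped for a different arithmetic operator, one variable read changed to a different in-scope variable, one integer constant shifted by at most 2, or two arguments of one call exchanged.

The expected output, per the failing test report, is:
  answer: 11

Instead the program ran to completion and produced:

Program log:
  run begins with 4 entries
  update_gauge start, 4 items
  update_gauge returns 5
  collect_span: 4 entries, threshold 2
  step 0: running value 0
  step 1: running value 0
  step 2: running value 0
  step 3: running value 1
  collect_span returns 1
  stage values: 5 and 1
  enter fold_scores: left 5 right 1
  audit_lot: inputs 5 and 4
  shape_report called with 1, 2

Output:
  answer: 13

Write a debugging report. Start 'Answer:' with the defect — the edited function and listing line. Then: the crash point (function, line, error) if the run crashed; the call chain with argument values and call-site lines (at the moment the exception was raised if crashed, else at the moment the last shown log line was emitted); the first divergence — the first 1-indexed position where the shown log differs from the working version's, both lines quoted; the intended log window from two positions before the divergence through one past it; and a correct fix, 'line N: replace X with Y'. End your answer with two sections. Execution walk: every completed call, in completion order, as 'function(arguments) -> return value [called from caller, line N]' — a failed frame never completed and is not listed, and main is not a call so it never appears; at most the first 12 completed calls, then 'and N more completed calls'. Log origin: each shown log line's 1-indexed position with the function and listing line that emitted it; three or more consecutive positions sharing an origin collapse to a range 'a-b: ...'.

Answer: the defect is in shape_report at line 36.
Key fact: The two runs log identically and part ways only at the printed values.
Call chain: main -> shape_report(1, 2) (called at line 49).
First divergence: none (the log streams are identical).
Execution walk:
  update_gauge([5, 1, 1, 2]) -> 5  [called from main, line 45]
  collect_span([5, 1, 1, 2], 2) -> 1  [called from main, line 46]
  audit_lot(5, 4) -> 1  [called from fold_scores, line 30]
  fold_scores(5, 1) -> 1  [called from main, line 48]
  shape_report(1, 2) -> 13  [called from main, line 49]
Log line origins:
  1 — main, line 44
  2 — update_gauge, line 2
  3 — update_gauge, line 7
  4 — collect_span, line 11
  5-8 — collect_span, line 16
  9 — collect_span, line 17
  10 — main, line 47
  11 — fold_scores, line 27
  12 — audit_lot, line 21
  13 — shape_report, line 33
A correct fix: line 36: replace `13` with `11`.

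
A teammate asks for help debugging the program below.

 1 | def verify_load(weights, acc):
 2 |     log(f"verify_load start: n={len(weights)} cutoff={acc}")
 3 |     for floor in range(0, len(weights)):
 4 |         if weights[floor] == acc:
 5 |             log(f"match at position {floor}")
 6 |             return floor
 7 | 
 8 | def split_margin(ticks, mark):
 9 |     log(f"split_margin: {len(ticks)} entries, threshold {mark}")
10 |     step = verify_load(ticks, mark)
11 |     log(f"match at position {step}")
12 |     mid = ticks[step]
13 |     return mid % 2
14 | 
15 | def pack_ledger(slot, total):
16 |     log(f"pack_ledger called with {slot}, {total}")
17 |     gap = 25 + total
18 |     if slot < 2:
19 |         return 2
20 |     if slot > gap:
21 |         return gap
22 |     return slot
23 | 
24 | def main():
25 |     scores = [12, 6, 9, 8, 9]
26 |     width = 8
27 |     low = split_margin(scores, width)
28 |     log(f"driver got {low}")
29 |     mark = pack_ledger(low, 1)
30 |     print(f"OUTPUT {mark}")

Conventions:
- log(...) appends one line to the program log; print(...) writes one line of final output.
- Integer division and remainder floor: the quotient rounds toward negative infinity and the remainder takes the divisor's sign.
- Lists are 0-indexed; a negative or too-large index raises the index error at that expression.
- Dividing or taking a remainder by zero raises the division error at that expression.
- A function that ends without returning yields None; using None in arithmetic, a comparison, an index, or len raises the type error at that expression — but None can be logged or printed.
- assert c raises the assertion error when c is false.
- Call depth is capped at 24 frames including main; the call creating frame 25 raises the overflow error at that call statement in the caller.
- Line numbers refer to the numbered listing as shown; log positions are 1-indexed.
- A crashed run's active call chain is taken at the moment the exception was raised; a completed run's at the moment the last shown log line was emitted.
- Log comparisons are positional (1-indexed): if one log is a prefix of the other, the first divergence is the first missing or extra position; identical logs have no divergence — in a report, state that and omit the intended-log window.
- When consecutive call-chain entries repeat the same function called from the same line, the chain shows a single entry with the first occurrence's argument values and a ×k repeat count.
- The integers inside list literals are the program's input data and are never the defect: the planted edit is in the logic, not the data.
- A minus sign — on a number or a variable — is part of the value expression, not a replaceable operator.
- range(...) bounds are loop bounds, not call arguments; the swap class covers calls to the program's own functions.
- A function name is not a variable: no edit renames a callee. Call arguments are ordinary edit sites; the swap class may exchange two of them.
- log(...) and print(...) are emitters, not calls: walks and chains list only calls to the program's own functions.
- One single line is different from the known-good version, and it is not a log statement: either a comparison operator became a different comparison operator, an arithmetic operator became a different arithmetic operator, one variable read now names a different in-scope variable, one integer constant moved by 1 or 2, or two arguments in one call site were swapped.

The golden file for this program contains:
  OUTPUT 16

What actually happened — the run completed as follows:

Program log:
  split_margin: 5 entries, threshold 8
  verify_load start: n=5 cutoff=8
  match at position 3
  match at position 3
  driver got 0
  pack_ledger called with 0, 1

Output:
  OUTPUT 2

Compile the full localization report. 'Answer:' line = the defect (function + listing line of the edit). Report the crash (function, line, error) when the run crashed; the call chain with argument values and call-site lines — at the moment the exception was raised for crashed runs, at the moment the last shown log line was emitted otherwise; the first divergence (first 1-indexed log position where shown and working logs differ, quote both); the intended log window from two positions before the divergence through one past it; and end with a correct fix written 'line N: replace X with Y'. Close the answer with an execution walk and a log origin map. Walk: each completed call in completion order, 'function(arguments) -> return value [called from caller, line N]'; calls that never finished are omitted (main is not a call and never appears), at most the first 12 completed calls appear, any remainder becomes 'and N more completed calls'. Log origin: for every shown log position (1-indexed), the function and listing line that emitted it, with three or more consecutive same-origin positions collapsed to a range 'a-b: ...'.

Answer: the defect is in split_margin at line 13.
Key fact: The earliest visible damage is log position 5 — 'driver got 0' rather than the intended 'driver got 16'.
Call chain: main -> pack_ledger(0, 1) (called at line 29).
First divergence: position 5; shown 'driver got 0' vs intended 'driver got 16'.
Intended log window:
  3: match at position 3
  4: match at position 3
  5: driver got 16
  6: pack_ledger called with 16, 1
Execution walk:
  verify_load([12, 6, 9, 8, 9], 8) -> 3  [called from split_margin, line 10]
  split_margin([12, 6, 9, 8, 9], 8) -> 0  [called from main, line 27]
  pack_ledger(0, 1) -> 2  [called from main, line 29]
Origin of each log line:
  1: logged in split_margin at line 9
  2: logged in verify_load at line 2
  3: logged in verify_load at line 5
  4: logged in split_margin at line 11
  5: logged in main at line 28
  6: logged in pack_ledger at line 16
A correct fix: line 13: replace `%` with `*`.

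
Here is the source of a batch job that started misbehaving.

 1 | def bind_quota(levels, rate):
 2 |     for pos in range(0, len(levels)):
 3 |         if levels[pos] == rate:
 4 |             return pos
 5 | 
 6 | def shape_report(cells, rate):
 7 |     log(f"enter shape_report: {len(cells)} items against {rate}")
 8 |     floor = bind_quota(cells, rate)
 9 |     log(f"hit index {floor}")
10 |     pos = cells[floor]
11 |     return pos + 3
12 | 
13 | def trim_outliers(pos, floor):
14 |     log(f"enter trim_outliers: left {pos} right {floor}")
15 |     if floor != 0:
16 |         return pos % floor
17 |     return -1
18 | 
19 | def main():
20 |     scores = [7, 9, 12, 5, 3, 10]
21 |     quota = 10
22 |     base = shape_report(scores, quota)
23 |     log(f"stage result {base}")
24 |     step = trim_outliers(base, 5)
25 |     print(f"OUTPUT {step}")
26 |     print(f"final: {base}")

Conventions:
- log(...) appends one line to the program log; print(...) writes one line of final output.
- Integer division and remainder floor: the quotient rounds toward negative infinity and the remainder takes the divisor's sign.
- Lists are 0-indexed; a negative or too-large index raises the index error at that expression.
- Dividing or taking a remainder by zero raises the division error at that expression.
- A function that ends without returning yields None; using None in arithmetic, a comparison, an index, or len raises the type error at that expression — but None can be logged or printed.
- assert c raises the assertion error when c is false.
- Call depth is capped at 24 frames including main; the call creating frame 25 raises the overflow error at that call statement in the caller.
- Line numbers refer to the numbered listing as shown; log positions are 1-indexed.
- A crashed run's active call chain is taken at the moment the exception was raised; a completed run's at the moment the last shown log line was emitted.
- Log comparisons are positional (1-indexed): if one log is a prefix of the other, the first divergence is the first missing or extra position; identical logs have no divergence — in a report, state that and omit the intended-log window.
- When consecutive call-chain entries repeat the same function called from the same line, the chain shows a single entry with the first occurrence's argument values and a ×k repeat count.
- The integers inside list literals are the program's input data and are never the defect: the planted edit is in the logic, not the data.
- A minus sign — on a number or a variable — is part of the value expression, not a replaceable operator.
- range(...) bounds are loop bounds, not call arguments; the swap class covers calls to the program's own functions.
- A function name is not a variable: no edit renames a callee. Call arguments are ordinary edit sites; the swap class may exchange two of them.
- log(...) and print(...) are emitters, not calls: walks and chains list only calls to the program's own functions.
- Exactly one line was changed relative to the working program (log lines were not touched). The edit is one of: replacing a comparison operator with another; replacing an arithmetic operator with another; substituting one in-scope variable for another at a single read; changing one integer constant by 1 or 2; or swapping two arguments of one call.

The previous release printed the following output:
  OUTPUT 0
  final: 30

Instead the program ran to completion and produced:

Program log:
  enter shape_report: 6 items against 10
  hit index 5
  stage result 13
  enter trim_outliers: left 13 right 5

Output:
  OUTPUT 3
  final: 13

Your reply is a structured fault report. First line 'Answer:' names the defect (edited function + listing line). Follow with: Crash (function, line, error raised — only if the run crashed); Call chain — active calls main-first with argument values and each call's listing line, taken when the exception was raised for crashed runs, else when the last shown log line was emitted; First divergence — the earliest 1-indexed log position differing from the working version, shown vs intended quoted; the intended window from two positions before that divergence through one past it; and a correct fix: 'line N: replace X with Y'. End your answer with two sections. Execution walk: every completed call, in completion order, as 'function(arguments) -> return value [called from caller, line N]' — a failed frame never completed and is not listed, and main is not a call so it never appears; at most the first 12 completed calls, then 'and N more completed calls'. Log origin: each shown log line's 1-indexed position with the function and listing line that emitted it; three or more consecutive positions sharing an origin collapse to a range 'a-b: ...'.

Answer: the defect is in shape_report at line 11.
Key observation: Position 3 is the first bad log line: 'stage result 13' should read 'stage result 30'.
Call chain: main -> trim_outliers(13, 5) (called at line 24).
First divergence: position 3 — the shown line 'stage result 13' should read 'stage result 30'.
Intended log window:
  1: enter shape_report: 6 items against 10
  2: hit index 5
  3: stage result 30
  4: enter trim_outliers: left 30 right 5
Execution walk:
  bind_quota([7, 9, 12, 5, 3, 10], 10) -> 5  [called from shape_report, line 8]
  shape_report([7, 9, 12, 5, 3, 10], 10) -> 13  [called from main, line 22]
  trim_outliers(13, 5) -> 3  [called from main, line 24]
Log origins:
  1: emitted by shape_report (line 7)
  2: emitted by shape_report (line 9)
  3: emitted by main (line 23)
  4: emitted by trim_outliers (line 14)
A correct fix: line 11: replace `+` with `*`.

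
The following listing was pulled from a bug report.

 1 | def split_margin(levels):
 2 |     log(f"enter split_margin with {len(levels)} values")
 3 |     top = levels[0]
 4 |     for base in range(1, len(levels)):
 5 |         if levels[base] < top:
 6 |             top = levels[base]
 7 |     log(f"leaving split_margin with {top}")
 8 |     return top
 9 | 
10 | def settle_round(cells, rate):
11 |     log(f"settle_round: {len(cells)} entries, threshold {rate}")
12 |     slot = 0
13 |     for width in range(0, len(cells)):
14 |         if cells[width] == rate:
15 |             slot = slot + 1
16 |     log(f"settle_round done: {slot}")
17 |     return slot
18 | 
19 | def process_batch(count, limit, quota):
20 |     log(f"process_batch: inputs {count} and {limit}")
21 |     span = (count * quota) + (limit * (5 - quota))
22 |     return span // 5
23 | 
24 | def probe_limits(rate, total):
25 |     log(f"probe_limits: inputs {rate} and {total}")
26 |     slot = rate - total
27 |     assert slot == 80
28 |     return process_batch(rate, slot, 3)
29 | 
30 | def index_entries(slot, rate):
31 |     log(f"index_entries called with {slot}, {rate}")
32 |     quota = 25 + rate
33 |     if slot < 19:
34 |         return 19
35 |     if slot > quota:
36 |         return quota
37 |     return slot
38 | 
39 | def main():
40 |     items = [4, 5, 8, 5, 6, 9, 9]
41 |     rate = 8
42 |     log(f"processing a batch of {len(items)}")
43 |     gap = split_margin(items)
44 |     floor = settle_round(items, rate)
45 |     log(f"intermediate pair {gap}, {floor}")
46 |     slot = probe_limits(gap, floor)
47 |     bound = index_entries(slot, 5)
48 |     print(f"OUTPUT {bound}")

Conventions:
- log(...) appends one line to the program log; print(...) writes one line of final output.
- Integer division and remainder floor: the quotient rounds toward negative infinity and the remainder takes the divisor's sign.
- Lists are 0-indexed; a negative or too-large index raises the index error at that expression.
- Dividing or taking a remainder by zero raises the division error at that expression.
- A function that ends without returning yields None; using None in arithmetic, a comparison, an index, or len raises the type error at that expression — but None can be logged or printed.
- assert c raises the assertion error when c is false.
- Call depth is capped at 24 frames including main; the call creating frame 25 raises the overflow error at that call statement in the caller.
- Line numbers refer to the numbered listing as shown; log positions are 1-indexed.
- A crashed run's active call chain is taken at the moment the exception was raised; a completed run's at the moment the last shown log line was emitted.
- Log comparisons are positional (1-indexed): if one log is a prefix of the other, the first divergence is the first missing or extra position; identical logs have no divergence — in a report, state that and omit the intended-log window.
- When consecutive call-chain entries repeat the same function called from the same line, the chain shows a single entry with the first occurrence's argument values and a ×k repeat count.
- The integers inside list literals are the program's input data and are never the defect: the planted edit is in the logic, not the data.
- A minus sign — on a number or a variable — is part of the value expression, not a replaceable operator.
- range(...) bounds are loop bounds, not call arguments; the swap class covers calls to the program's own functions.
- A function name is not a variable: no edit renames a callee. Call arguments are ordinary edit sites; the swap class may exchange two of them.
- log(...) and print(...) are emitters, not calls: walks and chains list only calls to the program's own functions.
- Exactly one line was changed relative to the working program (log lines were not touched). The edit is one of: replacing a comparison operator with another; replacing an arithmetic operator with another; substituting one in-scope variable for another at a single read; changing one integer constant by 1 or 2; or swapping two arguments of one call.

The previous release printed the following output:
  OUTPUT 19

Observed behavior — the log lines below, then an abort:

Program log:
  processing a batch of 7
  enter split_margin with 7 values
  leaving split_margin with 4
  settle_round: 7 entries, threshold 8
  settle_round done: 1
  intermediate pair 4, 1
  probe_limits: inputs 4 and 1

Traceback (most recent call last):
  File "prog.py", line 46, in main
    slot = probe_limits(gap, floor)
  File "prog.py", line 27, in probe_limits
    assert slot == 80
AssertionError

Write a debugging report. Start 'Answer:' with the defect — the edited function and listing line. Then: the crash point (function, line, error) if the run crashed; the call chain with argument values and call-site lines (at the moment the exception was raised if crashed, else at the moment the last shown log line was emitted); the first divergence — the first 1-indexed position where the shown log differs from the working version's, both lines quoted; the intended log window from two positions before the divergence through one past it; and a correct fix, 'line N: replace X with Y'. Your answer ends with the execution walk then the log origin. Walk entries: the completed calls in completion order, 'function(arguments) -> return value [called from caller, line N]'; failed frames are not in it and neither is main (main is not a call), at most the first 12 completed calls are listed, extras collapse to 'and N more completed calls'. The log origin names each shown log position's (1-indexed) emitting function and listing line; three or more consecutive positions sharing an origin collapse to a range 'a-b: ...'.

Answer: the defect is in probe_limits at line 27.
Key observation: A complete run would log 'process_batch: inputs 4 and 3' next, but this one stopped at 7 lines.
Crash: probe_limits, line 27, AssertionError.
Call chain: main -> probe_limits(4, 1) (called at line 46).
First divergence: position 8 — the faulty run's log ends after 7 lines; the working version continues with 'process_batch: inputs 4 and 3'.
Intended log window:
  6: intermediate pair 4, 1
  7: probe_limits: inputs 4 and 1
  8: process_batch: inputs 4 and 3
  9: index_entries called with 3, 5
Execution walk:
  split_margin([4, 5, 8, 5, 6, 9, 9]) -> 4  [called from main, line 43]
  settle_round([4, 5, 8, 5, 6, 9, 9], 8) -> 1  [called from main, line 44]
Log line origins:
  1: logged in main at line 42
  2: logged in split_margin at line 2
  3: logged in split_margin at line 7
  4: logged in settle_round at line 11
  5: logged in settle_round at line 16
  6: logged in main at line 45
  7: logged in probe_limits at line 25
A correct fix: line 27: replace `==` with `<=`.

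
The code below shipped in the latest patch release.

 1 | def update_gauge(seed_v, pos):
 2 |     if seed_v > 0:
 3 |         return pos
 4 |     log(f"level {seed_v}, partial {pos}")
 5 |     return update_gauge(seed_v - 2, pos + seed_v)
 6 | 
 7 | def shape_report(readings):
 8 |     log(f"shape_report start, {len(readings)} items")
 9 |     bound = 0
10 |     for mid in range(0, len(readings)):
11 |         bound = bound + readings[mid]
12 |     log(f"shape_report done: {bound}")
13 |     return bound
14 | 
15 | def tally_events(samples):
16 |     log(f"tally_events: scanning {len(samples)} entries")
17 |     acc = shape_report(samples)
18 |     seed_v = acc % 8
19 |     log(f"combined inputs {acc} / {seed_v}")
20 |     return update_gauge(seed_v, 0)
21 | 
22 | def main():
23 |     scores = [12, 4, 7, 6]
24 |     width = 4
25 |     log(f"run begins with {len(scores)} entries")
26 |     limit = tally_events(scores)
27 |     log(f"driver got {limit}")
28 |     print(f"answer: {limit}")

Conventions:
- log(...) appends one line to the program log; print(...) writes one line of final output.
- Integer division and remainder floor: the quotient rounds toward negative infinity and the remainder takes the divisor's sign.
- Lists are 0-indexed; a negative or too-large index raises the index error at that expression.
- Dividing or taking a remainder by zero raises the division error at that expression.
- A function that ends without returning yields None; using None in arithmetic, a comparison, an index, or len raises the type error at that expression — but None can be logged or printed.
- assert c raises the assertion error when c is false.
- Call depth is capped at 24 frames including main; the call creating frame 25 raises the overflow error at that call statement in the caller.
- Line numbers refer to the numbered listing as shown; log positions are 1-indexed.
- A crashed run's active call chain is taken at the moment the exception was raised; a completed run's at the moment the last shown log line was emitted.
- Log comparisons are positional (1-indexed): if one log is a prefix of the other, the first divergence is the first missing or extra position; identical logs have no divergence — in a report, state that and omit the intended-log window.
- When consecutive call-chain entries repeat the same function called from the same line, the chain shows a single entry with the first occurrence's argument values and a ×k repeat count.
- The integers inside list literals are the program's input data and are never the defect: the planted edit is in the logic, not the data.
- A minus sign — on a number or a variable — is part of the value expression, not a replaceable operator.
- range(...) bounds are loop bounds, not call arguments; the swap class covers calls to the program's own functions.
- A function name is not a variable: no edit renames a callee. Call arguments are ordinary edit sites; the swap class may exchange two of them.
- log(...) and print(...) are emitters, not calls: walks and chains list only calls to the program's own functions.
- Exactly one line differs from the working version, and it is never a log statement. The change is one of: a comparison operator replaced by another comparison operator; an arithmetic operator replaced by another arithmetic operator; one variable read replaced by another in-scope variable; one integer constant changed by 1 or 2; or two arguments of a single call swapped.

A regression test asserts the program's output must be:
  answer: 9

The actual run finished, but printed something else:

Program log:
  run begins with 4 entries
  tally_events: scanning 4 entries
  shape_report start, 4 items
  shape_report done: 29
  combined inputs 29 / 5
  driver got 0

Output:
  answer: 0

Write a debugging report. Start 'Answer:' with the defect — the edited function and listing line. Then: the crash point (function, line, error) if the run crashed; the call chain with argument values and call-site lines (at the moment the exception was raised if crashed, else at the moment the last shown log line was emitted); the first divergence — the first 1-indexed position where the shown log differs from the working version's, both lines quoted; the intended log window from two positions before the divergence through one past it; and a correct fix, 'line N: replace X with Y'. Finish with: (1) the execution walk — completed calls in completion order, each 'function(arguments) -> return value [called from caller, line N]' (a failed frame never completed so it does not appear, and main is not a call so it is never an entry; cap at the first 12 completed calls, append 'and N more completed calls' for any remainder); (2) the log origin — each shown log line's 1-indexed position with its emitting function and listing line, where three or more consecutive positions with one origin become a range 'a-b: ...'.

Answer: the defect is in update_gauge at line 2.
Key observation: Log line 6 is where behavior first shows: 'driver got 0' appears instead of 'level 5, partial 0'.
Call chain: main.
First divergence: position 6 — shown 'driver got 0', intended 'level 5, partial 0'.
Intended log window:
  4: shape_report done: 29
  5: combined inputs 29 / 5
  6: level 5, partial 0
  7: level 3, partial 5
Execution walk:
  shape_report([12, 4, 7, 6]) -> 29  [called from tally_events, line 17]
  update_gauge(5, 0) -> 0  [called from tally_events, line 20]
  tally_events([12, 4, 7, 6]) -> 0  [called from main, line 26]
Log origins:
  1: logged in main at line 25
  2: logged in tally_events at line 16
  3: logged in shape_report at line 8
  4: logged in shape_report at line 12
  5: logged in tally_events at line 19
  6: logged in main at line 27
A correct fix: line 2: replace `>` with `<=`.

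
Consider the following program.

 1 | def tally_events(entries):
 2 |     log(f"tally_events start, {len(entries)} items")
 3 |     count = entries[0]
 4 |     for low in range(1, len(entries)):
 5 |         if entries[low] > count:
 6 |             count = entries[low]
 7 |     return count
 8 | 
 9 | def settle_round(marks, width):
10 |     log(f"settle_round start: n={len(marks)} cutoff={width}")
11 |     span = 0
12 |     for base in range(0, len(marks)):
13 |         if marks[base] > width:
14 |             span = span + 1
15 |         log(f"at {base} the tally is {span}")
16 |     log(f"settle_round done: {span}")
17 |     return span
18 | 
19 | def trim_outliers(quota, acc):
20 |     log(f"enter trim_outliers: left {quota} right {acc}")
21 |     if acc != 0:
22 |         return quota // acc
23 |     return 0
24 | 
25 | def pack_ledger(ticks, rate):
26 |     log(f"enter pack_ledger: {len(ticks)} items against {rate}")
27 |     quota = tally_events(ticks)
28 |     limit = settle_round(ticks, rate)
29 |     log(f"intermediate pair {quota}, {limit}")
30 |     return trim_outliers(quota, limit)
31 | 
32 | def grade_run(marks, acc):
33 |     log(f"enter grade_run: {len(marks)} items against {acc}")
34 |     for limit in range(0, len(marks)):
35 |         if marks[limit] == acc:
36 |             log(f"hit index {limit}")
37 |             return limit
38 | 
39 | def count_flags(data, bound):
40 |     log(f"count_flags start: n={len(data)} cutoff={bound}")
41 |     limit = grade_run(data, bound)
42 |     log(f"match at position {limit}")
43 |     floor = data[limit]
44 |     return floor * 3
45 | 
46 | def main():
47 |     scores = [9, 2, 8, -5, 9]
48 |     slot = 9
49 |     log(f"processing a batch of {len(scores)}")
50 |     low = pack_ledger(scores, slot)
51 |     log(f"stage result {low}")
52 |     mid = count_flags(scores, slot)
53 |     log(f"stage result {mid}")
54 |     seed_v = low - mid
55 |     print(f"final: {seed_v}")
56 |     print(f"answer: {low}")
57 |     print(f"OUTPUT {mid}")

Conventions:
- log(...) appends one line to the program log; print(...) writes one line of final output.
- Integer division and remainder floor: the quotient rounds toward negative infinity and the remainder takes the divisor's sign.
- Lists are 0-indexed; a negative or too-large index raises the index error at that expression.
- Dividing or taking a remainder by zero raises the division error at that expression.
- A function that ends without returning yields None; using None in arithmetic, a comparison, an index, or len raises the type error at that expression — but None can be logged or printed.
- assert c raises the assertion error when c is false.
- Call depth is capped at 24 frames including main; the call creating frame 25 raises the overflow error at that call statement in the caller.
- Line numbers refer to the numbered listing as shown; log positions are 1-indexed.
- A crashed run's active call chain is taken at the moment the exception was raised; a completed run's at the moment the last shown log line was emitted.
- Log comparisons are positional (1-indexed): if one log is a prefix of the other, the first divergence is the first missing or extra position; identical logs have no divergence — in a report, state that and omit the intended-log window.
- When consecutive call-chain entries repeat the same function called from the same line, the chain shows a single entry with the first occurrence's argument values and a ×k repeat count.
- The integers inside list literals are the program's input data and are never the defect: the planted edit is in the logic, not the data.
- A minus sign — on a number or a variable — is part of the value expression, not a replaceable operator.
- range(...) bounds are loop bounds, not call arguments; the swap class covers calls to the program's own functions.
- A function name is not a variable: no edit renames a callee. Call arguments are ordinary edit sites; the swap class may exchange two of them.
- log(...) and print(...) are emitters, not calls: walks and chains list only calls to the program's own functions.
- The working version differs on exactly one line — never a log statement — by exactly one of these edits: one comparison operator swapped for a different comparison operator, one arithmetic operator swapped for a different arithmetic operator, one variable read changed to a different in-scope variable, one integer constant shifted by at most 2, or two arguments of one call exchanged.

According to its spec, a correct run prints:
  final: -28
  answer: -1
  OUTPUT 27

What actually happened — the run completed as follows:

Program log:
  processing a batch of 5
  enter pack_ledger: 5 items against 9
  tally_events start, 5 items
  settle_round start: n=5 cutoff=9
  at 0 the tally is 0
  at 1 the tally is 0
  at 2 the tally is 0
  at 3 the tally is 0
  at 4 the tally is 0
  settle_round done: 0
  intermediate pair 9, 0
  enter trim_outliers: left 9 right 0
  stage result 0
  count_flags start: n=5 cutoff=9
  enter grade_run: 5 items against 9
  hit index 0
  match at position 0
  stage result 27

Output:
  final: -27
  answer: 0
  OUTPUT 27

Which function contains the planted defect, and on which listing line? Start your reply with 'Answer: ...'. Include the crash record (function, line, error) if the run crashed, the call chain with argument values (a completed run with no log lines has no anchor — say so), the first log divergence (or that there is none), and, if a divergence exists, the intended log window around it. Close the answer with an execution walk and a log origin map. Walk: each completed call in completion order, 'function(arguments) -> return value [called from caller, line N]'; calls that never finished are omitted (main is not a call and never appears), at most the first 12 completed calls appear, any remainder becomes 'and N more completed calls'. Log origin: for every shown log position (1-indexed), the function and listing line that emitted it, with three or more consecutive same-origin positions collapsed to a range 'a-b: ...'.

Answer: the defect is in trim_outliers at line 23.
Core observation: Position 13 is the first bad log line: 'stage result 0' should read 'stage result -1'.
Call chain: main.
First divergence: at position 13 the run shows 'stage result 0' where the working version logs 'stage result -1'.
Intended log window:
  11: intermediate pair 9, 0
  12: enter trim_outliers: left 9 right 0
  13: stage result -1
  14: count_flags start: n=5 cutoff=9
Execution walk:
  tally_events([9, 2, 8, -5, 9]) -> 9  [called from pack_ledger, line 27]
  settle_round([9, 2, 8, -5, 9], 9) -> 0  [called from pack_ledger, line 28]
  trim_outliers(9, 0) -> 0  [called from pack_ledger, line 30]
  pack_ledger([9, 2, 8, -5, 9], 9) -> 0  [called from main, line 50]
  grade_run([9, 2, 8, -5, 9], 9) -> 0  [called from count_flags, line 41]
  count_flags([9, 2, 8, -5, 9], 9) -> 27  [called from main, line 52]
Log line origins:
  1: from main, line 49
  2: from pack_ledger, line 26
  3: from tally_events, line 2
  4: from settle_round, line 10
  5-9: from settle_round, line 15
  10: from settle_round, line 16
  11: from pack_ledger, line 29
  12: from trim_outliers, line 20
  13: from main, line 51
  14: from count_flags, line 40
  15: from grade_run, line 33
  16: from grade_run, line 36
  17: from count_flags, line 42
  18: from main, line 53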